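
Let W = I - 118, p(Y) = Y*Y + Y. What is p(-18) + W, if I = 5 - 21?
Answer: 172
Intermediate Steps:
I = -16
p(Y) = Y + Y**2 (p(Y) = Y**2 + Y = Y + Y**2)
W = -134 (W = -16 - 118 = -134)
p(-18) + W = -18*(1 - 18) - 134 = -18*(-17) - 134 = 306 - 134 = 172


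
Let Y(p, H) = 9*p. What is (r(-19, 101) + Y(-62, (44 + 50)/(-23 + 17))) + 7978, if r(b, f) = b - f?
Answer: 7300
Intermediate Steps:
(r(-19, 101) + Y(-62, (44 + 50)/(-23 + 17))) + 7978 = ((-19 - 1*101) + 9*(-62)) + 7978 = ((-19 - 101) - 558) + 7978 = (-120 - 558) + 7978 = -678 + 7978 = 7300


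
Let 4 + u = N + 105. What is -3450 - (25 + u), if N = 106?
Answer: -3682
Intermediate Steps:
u = 207 (u = -4 + (106 + 105) = -4 + 211 = 207)
-3450 - (25 + u) = -3450 - (25 + 207) = -3450 - 1*232 = -3450 - 232 = -3682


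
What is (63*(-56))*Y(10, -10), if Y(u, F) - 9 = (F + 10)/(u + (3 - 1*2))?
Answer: -31752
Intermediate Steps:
Y(u, F) = 9 + (10 + F)/(1 + u) (Y(u, F) = 9 + (F + 10)/(u + (3 - 1*2)) = 9 + (10 + F)/(u + (3 - 2)) = 9 + (10 + F)/(u + 1) = 9 + (10 + F)/(1 + u))
(63*(-56))*Y(10, -10) = (63*(-56))*((19 - 10 + 9*10)/(1 + 10)) = -3528*(19 - 10 + 90)/11 = -3528*99/11 = -3528*9 = -31752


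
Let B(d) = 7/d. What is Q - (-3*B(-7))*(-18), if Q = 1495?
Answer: 1549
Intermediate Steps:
Q - (-3*B(-7))*(-18) = 1495 - (-21/(-7))*(-18) = 1495 - (-21*(-1)/7)*(-18) = 1495 - (-3*(-1))*(-18) = 1495 - 3*(-18) = 1495 - 1*(-54) = 1495 + 54 = 1549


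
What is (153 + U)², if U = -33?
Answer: 14400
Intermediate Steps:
(153 + U)² = (153 - 33)² = 120² = 14400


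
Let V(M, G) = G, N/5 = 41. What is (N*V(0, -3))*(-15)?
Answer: 9225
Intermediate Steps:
N = 205 (N = 5*41 = 205)
(N*V(0, -3))*(-15) = (205*(-3))*(-15) = -615*(-15) = 9225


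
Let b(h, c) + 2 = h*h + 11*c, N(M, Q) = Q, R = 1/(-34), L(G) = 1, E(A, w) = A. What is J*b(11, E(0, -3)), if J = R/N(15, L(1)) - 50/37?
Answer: -12159/74 ≈ -164.31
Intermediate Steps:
R = -1/34 ≈ -0.029412
b(h, c) = -2 + h**2 + 11*c (b(h, c) = -2 + (h*h + 11*c) = -2 + (h**2 + 11*c) = -2 + h**2 + 11*c)
J = -1737/1258 (J = -1/34/1 - 50/37 = -1/34*1 - 50*1/37 = -1/34 - 50/37 = -1737/1258 ≈ -1.3808)
J*b(11, E(0, -3)) = -1737*(-2 + 11**2 + 11*0)/1258 = -1737*(-2 + 121 + 0)/1258 = -1737/1258*119 = -12159/74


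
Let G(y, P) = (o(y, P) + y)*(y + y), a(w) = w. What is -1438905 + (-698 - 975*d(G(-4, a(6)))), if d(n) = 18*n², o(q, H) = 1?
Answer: -11548403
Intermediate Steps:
G(y, P) = 2*y*(1 + y) (G(y, P) = (1 + y)*(y + y) = (1 + y)*(2*y) = 2*y*(1 + y))
-1438905 + (-698 - 975*d(G(-4, a(6)))) = -1438905 + (-698 - 17550*(2*(-4)*(1 - 4))²) = -1438905 + (-698 - 17550*(2*(-4)*(-3))²) = -1438905 + (-698 - 17550*24²) = -1438905 + (-698 - 17550*576) = -1438905 + (-698 - 975*10368) = -1438905 + (-698 - 10108800) = -1438905 - 10109498 = -11548403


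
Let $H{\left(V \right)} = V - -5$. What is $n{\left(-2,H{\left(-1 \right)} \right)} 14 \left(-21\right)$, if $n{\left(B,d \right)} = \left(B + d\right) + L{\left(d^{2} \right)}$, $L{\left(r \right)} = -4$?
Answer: $588$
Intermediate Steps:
$H{\left(V \right)} = 5 + V$ ($H{\left(V \right)} = V + 5 = 5 + V$)
$n{\left(B,d \right)} = -4 + B + d$ ($n{\left(B,d \right)} = \left(B + d\right) - 4 = -4 + B + d$)
$n{\left(-2,H{\left(-1 \right)} \right)} 14 \left(-21\right) = \left(-4 - 2 + \left(5 - 1\right)\right) 14 \left(-21\right) = \left(-4 - 2 + 4\right) 14 \left(-21\right) = \left(-2\right) 14 \left(-21\right) = \left(-28\right) \left(-21\right) = 588$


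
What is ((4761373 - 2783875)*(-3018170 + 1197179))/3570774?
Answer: -600167676753/595129 ≈ -1.0085e+6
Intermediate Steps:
((4761373 - 2783875)*(-3018170 + 1197179))/3570774 = (1977498*(-1820991))*(1/3570774) = -3601006060518*1/3570774 = -600167676753/595129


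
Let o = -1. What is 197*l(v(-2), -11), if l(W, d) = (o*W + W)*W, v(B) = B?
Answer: 0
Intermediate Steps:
l(W, d) = 0 (l(W, d) = (-W + W)*W = 0*W = 0)
197*l(v(-2), -11) = 197*0 = 0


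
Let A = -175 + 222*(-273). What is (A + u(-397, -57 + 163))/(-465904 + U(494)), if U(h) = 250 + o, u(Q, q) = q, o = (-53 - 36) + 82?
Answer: 60675/465661 ≈ 0.13030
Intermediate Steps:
o = -7 (o = -89 + 82 = -7)
U(h) = 243 (U(h) = 250 - 7 = 243)
A = -60781 (A = -175 - 60606 = -60781)
(A + u(-397, -57 + 163))/(-465904 + U(494)) = (-60781 + (-57 + 163))/(-465904 + 243) = (-60781 + 106)/(-465661) = -60675*(-1/465661) = 60675/465661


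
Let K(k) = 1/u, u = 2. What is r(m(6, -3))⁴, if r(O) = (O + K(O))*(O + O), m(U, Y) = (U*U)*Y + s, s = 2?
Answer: 250238012623057936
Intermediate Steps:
m(U, Y) = 2 + Y*U² (m(U, Y) = (U*U)*Y + 2 = U²*Y + 2 = Y*U² + 2 = 2 + Y*U²)
K(k) = ½ (K(k) = 1/2 = ½)
r(O) = 2*O*(½ + O) (r(O) = (O + ½)*(O + O) = (½ + O)*(2*O) = 2*O*(½ + O))
r(m(6, -3))⁴ = ((2 - 3*6²)*(1 + 2*(2 - 3*6²)))⁴ = ((2 - 3*36)*(1 + 2*(2 - 3*36)))⁴ = ((2 - 108)*(1 + 2*(2 - 108)))⁴ = (-106*(1 + 2*(-106)))⁴ = (-106*(1 - 212))⁴ = (-106*(-211))⁴ = 22366⁴ = 250238012623057936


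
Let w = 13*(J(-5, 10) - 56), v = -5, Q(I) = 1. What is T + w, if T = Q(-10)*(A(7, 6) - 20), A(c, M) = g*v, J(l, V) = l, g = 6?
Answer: -843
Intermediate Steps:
A(c, M) = -30 (A(c, M) = 6*(-5) = -30)
w = -793 (w = 13*(-5 - 56) = 13*(-61) = -793)
T = -50 (T = 1*(-30 - 20) = 1*(-50) = -50)
T + w = -50 - 793 = -843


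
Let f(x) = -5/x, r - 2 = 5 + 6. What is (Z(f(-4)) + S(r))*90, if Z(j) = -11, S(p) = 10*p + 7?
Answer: 11340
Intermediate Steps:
r = 13 (r = 2 + (5 + 6) = 2 + 11 = 13)
S(p) = 7 + 10*p
(Z(f(-4)) + S(r))*90 = (-11 + (7 + 10*13))*90 = (-11 + (7 + 130))*90 = (-11 + 137)*90 = 126*90 = 11340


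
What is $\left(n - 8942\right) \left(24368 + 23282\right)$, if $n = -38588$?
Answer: $-2264804500$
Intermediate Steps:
$\left(n - 8942\right) \left(24368 + 23282\right) = \left(-38588 - 8942\right) \left(24368 + 23282\right) = \left(-47530\right) 47650 = -2264804500$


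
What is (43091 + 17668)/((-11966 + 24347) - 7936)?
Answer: 60759/4445 ≈ 13.669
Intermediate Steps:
(43091 + 17668)/((-11966 + 24347) - 7936) = 60759/(12381 - 7936) = 60759/4445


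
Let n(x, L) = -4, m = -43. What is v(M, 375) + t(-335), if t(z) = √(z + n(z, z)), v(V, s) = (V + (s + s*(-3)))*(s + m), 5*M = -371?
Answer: -1368172/5 + I*√339 ≈ -2.7363e+5 + 18.412*I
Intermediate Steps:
M = -371/5 (M = (⅕)*(-371) = -371/5 ≈ -74.200)
v(V, s) = (-43 + s)*(V - 2*s) (v(V, s) = (V + (s + s*(-3)))*(s - 43) = (V + (s - 3*s))*(-43 + s) = (V - 2*s)*(-43 + s) = (-43 + s)*(V - 2*s))
t(z) = √(-4 + z) (t(z) = √(z - 4) = √(-4 + z))
v(M, 375) + t(-335) = (-43*(-371/5) - 2*375² + 86*375 - 371/5*375) + √(-4 - 335) = (15953/5 - 2*140625 + 32250 - 27825) + √(-339) = (15953/5 - 281250 + 32250 - 27825) + I*√339 = -1368172/5 + I*√339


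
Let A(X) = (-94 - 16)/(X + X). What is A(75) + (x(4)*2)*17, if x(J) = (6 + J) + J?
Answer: 7129/15 ≈ 475.27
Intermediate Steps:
x(J) = 6 + 2*J
A(X) = -55/X (A(X) = -110*1/(2*X) = -55/X)
A(75) + (x(4)*2)*17 = -55/75 + ((6 + 2*4)*2)*17 = -55*1/75 + ((6 + 8)*2)*17 = -11/15 + (14*2)*17 = -11/15 + 28*17 = -11/15 + 476 = 7129/15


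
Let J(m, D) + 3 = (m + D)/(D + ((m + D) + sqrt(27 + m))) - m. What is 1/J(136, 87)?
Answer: -13266113/1834430366 + 223*sqrt(163)/1834430366 ≈ -0.0072302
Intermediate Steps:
J(m, D) = -3 - m + (D + m)/(m + sqrt(27 + m) + 2*D) (J(m, D) = -3 + ((m + D)/(D + ((m + D) + sqrt(27 + m))) - m) = -3 + ((D + m)/(D + ((D + m) + sqrt(27 + m))) - m) = -3 + ((D + m)/(D + (D + m + sqrt(27 + m))) - m) = -3 + ((D + m)/(m + sqrt(27 + m) + 2*D) - m) = -3 + (-m + (D + m)/(m + sqrt(27 + m) + 2*D)) = -3 - m + (D + m)/(m + sqrt(27 + m) + 2*D))
1/J(136, 87) = 1/((-1*136**2 - 5*87 - 3*sqrt(27 + 136) - 2*136 - 1*136*sqrt(27 + 136) - 2*87*136)/(136 + sqrt(27 + 136) + 2*87)) = 1/((-1*18496 - 435 - 3*sqrt(163) - 272 - 1*136*sqrt(163) - 23664)/(136 + sqrt(163) + 174)) = 1/((-18496 - 435 - 3*sqrt(163) - 272 - 136*sqrt(163) - 23664)/(310 + sqrt(163))) = 1/((-42867 - 139*sqrt(163))/(310 + sqrt(163))) = (310 + sqrt(163))/(-42867 - 139*sqrt(163))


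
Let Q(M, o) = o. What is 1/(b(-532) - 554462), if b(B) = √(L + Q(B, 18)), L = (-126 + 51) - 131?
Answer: -277231/153714054816 - I*√47/153714054816 ≈ -1.8035e-6 - 4.46e-11*I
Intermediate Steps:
L = -206 (L = -75 - 131 = -206)
b(B) = 2*I*√47 (b(B) = √(-206 + 18) = √(-188) = 2*I*√47)
1/(b(-532) - 554462) = 1/(2*I*√47 - 554462) = 1/(-554462 + 2*I*√47)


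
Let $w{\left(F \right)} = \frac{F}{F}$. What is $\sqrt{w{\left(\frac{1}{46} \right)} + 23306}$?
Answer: $\sqrt{23307} \approx 152.67$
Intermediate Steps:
$w{\left(F \right)} = 1$
$\sqrt{w{\left(\frac{1}{46} \right)} + 23306} = \sqrt{1 + 23306} = \sqrt{23307}$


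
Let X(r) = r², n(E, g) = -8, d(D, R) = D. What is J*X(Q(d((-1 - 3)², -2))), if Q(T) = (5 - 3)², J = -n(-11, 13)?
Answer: 128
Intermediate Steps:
J = 8 (J = -1*(-8) = 8)
Q(T) = 4 (Q(T) = 2² = 4)
J*X(Q(d((-1 - 3)², -2))) = 8*4² = 8*16 = 128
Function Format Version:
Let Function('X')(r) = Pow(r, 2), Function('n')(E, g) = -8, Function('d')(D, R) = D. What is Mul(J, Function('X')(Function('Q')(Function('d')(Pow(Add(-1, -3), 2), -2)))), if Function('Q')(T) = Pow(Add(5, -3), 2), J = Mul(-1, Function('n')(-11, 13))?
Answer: 128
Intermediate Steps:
J = 8 (J = Mul(-1, -8) = 8)
Function('Q')(T) = 4 (Function('Q')(T) = Pow(2, 2) = 4)
Mul(J, Function('X')(Function('Q')(Function('d')(Pow(Add(-1, -3), 2), -2)))) = Mul(8, Pow(4, 2)) = Mul(8, 16) = 128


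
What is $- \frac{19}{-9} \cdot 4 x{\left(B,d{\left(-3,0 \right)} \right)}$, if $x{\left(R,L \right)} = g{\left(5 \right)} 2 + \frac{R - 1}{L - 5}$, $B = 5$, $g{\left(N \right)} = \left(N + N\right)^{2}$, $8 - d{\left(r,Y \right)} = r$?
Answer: $\frac{45752}{27} \approx 1694.5$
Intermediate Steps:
$d{\left(r,Y \right)} = 8 - r$
$g{\left(N \right)} = 4 N^{2}$ ($g{\left(N \right)} = \left(2 N\right)^{2} = 4 N^{2}$)
$x{\left(R,L \right)} = 200 + \frac{-1 + R}{-5 + L}$ ($x{\left(R,L \right)} = 4 \cdot 5^{2} \cdot 2 + \frac{R - 1}{L - 5} = 4 \cdot 25 \cdot 2 + \frac{-1 + R}{-5 + L} = 100 \cdot 2 + \frac{-1 + R}{-5 + L} = 200 + \frac{-1 + R}{-5 + L}$)
$- \frac{19}{-9} \cdot 4 x{\left(B,d{\left(-3,0 \right)} \right)} = - \frac{19}{-9} \cdot 4 \frac{-1001 + 5 + 200 \left(8 - -3\right)}{-5 + \left(8 - -3\right)} = \left(-19\right) \left(- \frac{1}{9}\right) 4 \frac{-1001 + 5 + 200 \left(8 + 3\right)}{-5 + \left(8 + 3\right)} = \frac{19}{9} \cdot 4 \frac{-1001 + 5 + 200 \cdot 11}{-5 + 11} = \frac{76 \frac{-1001 + 5 + 2200}{6}}{9} = \frac{76 \cdot \frac{1}{6} \cdot 1204}{9} = \frac{76}{9} \cdot \frac{602}{3} = \frac{45752}{27}$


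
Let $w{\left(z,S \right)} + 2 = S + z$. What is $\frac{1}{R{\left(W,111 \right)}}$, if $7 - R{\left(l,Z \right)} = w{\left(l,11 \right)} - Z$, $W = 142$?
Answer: $- \frac{1}{33} \approx -0.030303$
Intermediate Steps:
$w{\left(z,S \right)} = -2 + S + z$ ($w{\left(z,S \right)} = -2 + \left(S + z\right) = -2 + S + z$)
$R{\left(l,Z \right)} = -2 + Z - l$ ($R{\left(l,Z \right)} = 7 - \left(\left(-2 + 11 + l\right) - Z\right) = 7 - \left(\left(9 + l\right) - Z\right) = 7 - \left(9 + l - Z\right) = -2 + Z - l$)
$\frac{1}{R{\left(W,111 \right)}} = \frac{1}{-2 + 111 - 142} = \frac{1}{-33} = - \frac{1}{33}$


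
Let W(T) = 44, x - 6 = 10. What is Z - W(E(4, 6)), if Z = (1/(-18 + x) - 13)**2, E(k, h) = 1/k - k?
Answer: 553/4 ≈ 138.25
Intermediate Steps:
x = 16 (x = 6 + 10 = 16)
Z = 729/4 (Z = (1/(-18 + 16) - 13)**2 = (1/(-2) - 13)**2 = (-1/2 - 13)**2 = (-27/2)**2 = 729/4 ≈ 182.25)
Z - W(E(4, 6)) = 729/4 - 1*44 = 729/4 - 44 = 553/4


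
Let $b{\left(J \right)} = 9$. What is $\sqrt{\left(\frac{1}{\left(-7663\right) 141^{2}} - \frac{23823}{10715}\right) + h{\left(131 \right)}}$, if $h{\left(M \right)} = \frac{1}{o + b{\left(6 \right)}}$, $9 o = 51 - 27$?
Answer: $\frac{i \sqrt{14039327438825881801315}}{81041627415} \approx 1.4621 i$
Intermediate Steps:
$o = \frac{8}{3}$ ($o = \frac{51 - 27}{9} = \frac{1}{9} \cdot 24 = \frac{8}{3} \approx 2.6667$)
$h{\left(M \right)} = \frac{3}{35}$ ($h{\left(M \right)} = \frac{1}{\frac{8}{3} + 9} = \frac{1}{\frac{35}{3}} = \frac{3}{35}$)
$\sqrt{\left(\frac{1}{\left(-7663\right) 141^{2}} - \frac{23823}{10715}\right) + h{\left(131 \right)}} = \sqrt{\left(\frac{1}{\left(-7663\right) 141^{2}} - \frac{23823}{10715}\right) + \frac{3}{35}} = \sqrt{\left(- \frac{1}{7663 \cdot 19881} - \frac{23823}{10715}\right) + \frac{3}{35}} = \sqrt{\left(\left(- \frac{1}{7663}\right) \frac{1}{19881} - \frac{23823}{10715}\right) + \frac{3}{35}} = \sqrt{\left(- \frac{1}{152348103} - \frac{23823}{10715}\right) + \frac{3}{35}} = \sqrt{- \frac{3629388868484}{1632409923645} + \frac{3}{35}} = \sqrt{- \frac{24426276125201}{11426869465515}} = \frac{i \sqrt{14039327438825881801315}}{81041627415}$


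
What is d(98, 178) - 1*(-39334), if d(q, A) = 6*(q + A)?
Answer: 40990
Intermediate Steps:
d(q, A) = 6*A + 6*q (d(q, A) = 6*(A + q) = 6*A + 6*q)
d(98, 178) - 1*(-39334) = (6*178 + 6*98) - 1*(-39334) = (1068 + 588) + 39334 = 1656 + 39334 = 40990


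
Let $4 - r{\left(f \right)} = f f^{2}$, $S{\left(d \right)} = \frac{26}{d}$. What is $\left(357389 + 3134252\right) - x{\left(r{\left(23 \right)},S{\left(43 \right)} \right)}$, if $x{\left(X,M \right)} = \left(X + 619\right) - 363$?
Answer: $3503548$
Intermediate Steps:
$r{\left(f \right)} = 4 - f^{3}$ ($r{\left(f \right)} = 4 - f f^{2} = 4 - f^{3}$)
$x{\left(X,M \right)} = 256 + X$ ($x{\left(X,M \right)} = \left(619 + X\right) - 363 = 256 + X$)
$\left(357389 + 3134252\right) - x{\left(r{\left(23 \right)},S{\left(43 \right)} \right)} = \left(357389 + 3134252\right) - \left(256 + \left(4 - 23^{3}\right)\right) = 3491641 - \left(256 + \left(4 - 12167\right)\right) = 3491641 - \left(256 - 12163\right) = 3491641 - -11907 = 3491641 + 11907 = 3503548$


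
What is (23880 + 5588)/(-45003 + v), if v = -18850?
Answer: -29468/63853 ≈ -0.46150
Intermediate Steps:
(23880 + 5588)/(-45003 + v) = (23880 + 5588)/(-45003 - 18850) = 29468/(-63853) = 29468*(-1/63853) = -29468/63853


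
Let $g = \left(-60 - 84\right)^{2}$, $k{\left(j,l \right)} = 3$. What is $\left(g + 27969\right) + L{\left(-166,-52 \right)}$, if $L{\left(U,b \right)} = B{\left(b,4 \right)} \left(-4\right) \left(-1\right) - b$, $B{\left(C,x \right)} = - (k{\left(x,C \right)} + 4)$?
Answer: $48729$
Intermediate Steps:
$g = 20736$ ($g = \left(-144\right)^{2} = 20736$)
$B{\left(C,x \right)} = -7$ ($B{\left(C,x \right)} = - (3 + 4) = \left(-1\right) 7 = -7$)
$L{\left(U,b \right)} = -28 - b$ ($L{\left(U,b \right)} = \left(-7\right) \left(-4\right) \left(-1\right) - b = 28 \left(-1\right) - b = -28 - b$)
$\left(g + 27969\right) + L{\left(-166,-52 \right)} = \left(20736 + 27969\right) - -24 = 48705 + \left(-28 + 52\right) = 48705 + 24 = 48729$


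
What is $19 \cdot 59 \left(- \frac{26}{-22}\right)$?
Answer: $\frac{14573}{11} \approx 1324.8$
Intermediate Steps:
$19 \cdot 59 \left(- \frac{26}{-22}\right) = 1121 \left(\left(-26\right) \left(- \frac{1}{22}\right)\right) = 1121 \cdot \frac{13}{11} = \frac{14573}{11}$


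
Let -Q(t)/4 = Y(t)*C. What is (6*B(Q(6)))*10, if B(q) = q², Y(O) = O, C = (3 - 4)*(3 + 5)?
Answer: 2211840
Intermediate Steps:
C = -8 (C = -1*8 = -8)
Q(t) = 32*t (Q(t) = -4*t*(-8) = -(-32)*t = 32*t)
(6*B(Q(6)))*10 = (6*(32*6)²)*10 = (6*192²)*10 = (6*36864)*10 = 221184*10 = 2211840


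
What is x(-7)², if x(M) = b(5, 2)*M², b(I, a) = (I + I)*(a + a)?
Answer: 3841600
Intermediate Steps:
b(I, a) = 4*I*a (b(I, a) = (2*I)*(2*a) = 4*I*a)
x(M) = 40*M² (x(M) = (4*5*2)*M² = 40*M²)
x(-7)² = (40*(-7)²)² = (40*49)² = 1960² = 3841600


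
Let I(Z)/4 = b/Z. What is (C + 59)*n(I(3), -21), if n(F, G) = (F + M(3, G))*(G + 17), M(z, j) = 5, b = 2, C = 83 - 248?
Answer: 9752/3 ≈ 3250.7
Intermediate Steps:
C = -165
I(Z) = 8/Z (I(Z) = 4*(2/Z) = 8/Z)
n(F, G) = (5 + F)*(17 + G) (n(F, G) = (F + 5)*(G + 17) = (5 + F)*(17 + G))
(C + 59)*n(I(3), -21) = (-165 + 59)*(85 + 5*(-21) + 17*(8/3) + (8/3)*(-21)) = -106*(85 - 105 + 17*(8*(1/3)) + (8*(1/3))*(-21)) = -106*(85 - 105 + 17*(8/3) + (8/3)*(-21)) = -106*(85 - 105 + 136/3 - 56) = -106*(-92/3) = 9752/3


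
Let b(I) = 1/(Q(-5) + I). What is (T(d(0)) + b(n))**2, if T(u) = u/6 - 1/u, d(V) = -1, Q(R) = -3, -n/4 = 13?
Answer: 72361/108900 ≈ 0.66447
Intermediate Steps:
n = -52 (n = -4*13 = -52)
T(u) = -1/u + u/6 (T(u) = u*(1/6) - 1/u = u/6 - 1/u = -1/u + u/6)
b(I) = 1/(-3 + I)
(T(d(0)) + b(n))**2 = ((-1/(-1) + (1/6)*(-1)) + 1/(-3 - 52))**2 = ((-1*(-1) - 1/6) + 1/(-55))**2 = ((1 - 1/6) - 1/55)**2 = (5/6 - 1/55)**2 = (269/330)**2 = 72361/108900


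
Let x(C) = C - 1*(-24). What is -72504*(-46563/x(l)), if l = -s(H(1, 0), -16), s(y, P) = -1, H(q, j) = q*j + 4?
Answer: 3376003752/25 ≈ 1.3504e+8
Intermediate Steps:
H(q, j) = 4 + j*q (H(q, j) = j*q + 4 = 4 + j*q)
l = 1 (l = -1*(-1) = 1)
x(C) = 24 + C (x(C) = C + 24 = 24 + C)
-72504*(-46563/x(l)) = -72504*(-46563/(24 + 1)) = -72504/(25*(-1/46563)) = -72504/(-25/46563) = -72504*(-46563/25) = 3376003752/25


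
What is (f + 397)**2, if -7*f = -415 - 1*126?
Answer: 11022400/49 ≈ 2.2495e+5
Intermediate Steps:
f = 541/7 (f = -(-415 - 1*126)/7 = -(-415 - 126)/7 = -1/7*(-541) = 541/7 ≈ 77.286)
(f + 397)**2 = (541/7 + 397)**2 = (3320/7)**2 = 11022400/49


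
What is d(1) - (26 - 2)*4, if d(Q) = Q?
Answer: -95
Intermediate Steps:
d(1) - (26 - 2)*4 = 1 - (26 - 2)*4 = 1 - 24*4 = 1 - 1*96 = 1 - 96 = -95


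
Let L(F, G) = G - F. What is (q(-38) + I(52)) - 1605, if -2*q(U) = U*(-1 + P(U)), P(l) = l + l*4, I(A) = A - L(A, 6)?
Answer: -5136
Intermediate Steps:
I(A) = -6 + 2*A (I(A) = A - (6 - A) = A + (-6 + A) = -6 + 2*A)
P(l) = 5*l (P(l) = l + 4*l = 5*l)
q(U) = -U*(-1 + 5*U)/2
(q(-38) + I(52)) - 1605 = ((½)*(-38)*(1 - 5*(-38)) + (-6 + 2*52)) - 1605 = ((½)*(-38)*(1 + 190) + (-6 + 104)) - 1605 = ((½)*(-38)*191 + 98) - 1605 = (-3629 + 98) - 1605 = -3531 - 1605 = -5136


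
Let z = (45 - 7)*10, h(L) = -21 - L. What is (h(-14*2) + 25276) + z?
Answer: 25663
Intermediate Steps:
z = 380 (z = 38*10 = 380)
(h(-14*2) + 25276) + z = ((-21 - (-14)*2) + 25276) + 380 = ((-21 - 1*(-28)) + 25276) + 380 = ((-21 + 28) + 25276) + 380 = (7 + 25276) + 380 = 25283 + 380 = 25663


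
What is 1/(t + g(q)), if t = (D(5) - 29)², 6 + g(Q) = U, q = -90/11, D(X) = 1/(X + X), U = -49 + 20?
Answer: 100/80021 ≈ 0.0012497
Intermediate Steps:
U = -29
D(X) = 1/(2*X)
q = -90/11 (q = -90*1/11 = -90/11 ≈ -8.1818)
g(Q) = -35 (g(Q) = -6 - 29 = -35)
t = 83521/100 (t = ((½)/5 - 29)² = ((½)*(⅕) - 29)² = (⅒ - 29)² = (-289/10)² = 83521/100 ≈ 835.21)
1/(t + g(q)) = 1/(83521/100 - 35) = 1/(80021/100) = 100/80021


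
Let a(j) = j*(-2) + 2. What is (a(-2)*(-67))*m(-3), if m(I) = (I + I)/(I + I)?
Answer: -402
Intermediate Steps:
m(I) = 1 (m(I) = (2*I)/((2*I)) = (2*I)*(1/(2*I)) = 1)
a(j) = 2 - 2*j (a(j) = -2*j + 2 = 2 - 2*j)
(a(-2)*(-67))*m(-3) = ((2 - 2*(-2))*(-67))*1 = ((2 + 4)*(-67))*1 = (6*(-67))*1 = -402*1 = -402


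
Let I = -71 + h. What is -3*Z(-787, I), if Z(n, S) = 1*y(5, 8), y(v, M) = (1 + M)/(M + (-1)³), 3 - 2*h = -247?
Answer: -27/7 ≈ -3.8571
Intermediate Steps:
h = 125 (h = 3/2 - ½*(-247) = 3/2 + 247/2 = 125)
I = 54 (I = -71 + 125 = 54)
y(v, M) = (1 + M)/(-1 + M) (y(v, M) = (1 + M)/(M - 1) = (1 + M)/(-1 + M))
Z(n, S) = 9/7 (Z(n, S) = 1*((1 + 8)/(-1 + 8)) = 1*(9/7) = 9/7)
-3*Z(-787, I) = -3*9/7 = -27/7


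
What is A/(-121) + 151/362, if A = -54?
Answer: 37819/43802 ≈ 0.86341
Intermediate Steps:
A/(-121) + 151/362 = -54/(-121) + 151/362 = -54*(-1/121) + 151*(1/362) = 54/121 + 151/362 = 37819/43802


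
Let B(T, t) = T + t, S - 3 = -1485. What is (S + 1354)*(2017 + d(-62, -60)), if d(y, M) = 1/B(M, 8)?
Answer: -3356256/13 ≈ -2.5817e+5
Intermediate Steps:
S = -1482 (S = 3 - 1485 = -1482)
d(y, M) = 1/(8 + M) (d(y, M) = 1/(M + 8) = 1/(8 + M))
(S + 1354)*(2017 + d(-62, -60)) = (-1482 + 1354)*(2017 + 1/(8 - 60)) = -128*(2017 + 1/(-52)) = -128*(2017 - 1/52) = -128*104883/52 = -3356256/13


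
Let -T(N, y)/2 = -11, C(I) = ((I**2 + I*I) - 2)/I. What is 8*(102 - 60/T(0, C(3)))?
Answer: 8736/11 ≈ 794.18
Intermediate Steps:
C(I) = (-2 + 2*I**2)/I (C(I) = ((I**2 + I**2) - 2)/I = (2*I**2 - 2)/I = (-2 + 2*I**2)/I)
T(N, y) = 22 (T(N, y) = -2*(-11) = 22)
8*(102 - 60/T(0, C(3))) = 8*(102 - 60/22) = 8*(102 - 60*1/22) = 8*(102 - 30/11) = 8*(1092/11) = 8736/11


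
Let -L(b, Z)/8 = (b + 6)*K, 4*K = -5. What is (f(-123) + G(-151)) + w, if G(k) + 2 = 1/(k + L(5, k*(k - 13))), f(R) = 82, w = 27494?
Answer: 1130533/41 ≈ 27574.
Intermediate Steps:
K = -5/4 (K = (¼)*(-5) = -5/4 ≈ -1.2500)
L(b, Z) = 60 + 10*b (L(b, Z) = -8*(b + 6)*(-5)/4 = -8*(6 + b)*(-5)/4 = -8*(-15/2 - 5*b/4) = 60 + 10*b)
G(k) = -2 + 1/(110 + k) (G(k) = -2 + 1/(k + (60 + 10*5)) = -2 + 1/(k + (60 + 50)) = -2 + 1/(k + 110) = -2 + 1/(110 + k))
(f(-123) + G(-151)) + w = (82 + (-219 - 2*(-151))/(110 - 151)) + 27494 = (82 + (-219 + 302)/(-41)) + 27494 = (82 - 1/41*83) + 27494 = (82 - 83/41) + 27494 = 3279/41 + 27494 = 1130533/41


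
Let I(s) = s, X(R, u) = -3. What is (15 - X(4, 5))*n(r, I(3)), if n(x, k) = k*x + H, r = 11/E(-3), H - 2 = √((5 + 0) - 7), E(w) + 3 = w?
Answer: -63 + 18*I*√2 ≈ -63.0 + 25.456*I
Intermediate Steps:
E(w) = -3 + w
H = 2 + I*√2 (H = 2 + √((5 + 0) - 7) = 2 + √(5 - 7) = 2 + √(-2) = 2 + I*√2 ≈ 2.0 + 1.4142*I)
r = -11/6 (r = 11/(-3 - 3) = 11/(-6) = 11*(-⅙) = -11/6 ≈ -1.8333)
n(x, k) = 2 + I*√2 + k*x (n(x, k) = k*x + (2 + I*√2) = 2 + I*√2 + k*x)
(15 - X(4, 5))*n(r, I(3)) = (15 - 1*(-3))*(2 + I*√2 + 3*(-11/6)) = (15 + 3)*(2 + I*√2 - 11/2) = 18*(-7/2 + I*√2) = -63 + 18*I*√2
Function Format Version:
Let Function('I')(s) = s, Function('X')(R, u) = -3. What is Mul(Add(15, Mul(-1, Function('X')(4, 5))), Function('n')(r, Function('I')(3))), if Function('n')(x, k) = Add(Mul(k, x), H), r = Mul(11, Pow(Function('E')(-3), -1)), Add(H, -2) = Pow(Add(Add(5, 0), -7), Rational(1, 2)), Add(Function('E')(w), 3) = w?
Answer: Add(-63, Mul(18, I, Pow(2, Rational(1, 2)))) ≈ Add(-63.000, Mul(25.456, I))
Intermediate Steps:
Function('E')(w) = Add(-3, w)
H = Add(2, Mul(I, Pow(2, Rational(1, 2)))) (H = Add(2, Pow(Add(Add(5, 0), -7), Rational(1, 2))) = Add(2, Pow(Add(5, -7), Rational(1, 2))) = Add(2, Pow(-2, Rational(1, 2))) = Add(2, Mul(I, Pow(2, Rational(1, 2)))) ≈ Add(2.0000, Mul(1.4142, I)))
r = Rational(-11, 6) (r = Mul(11, Pow(Add(-3, -3), -1)) = Mul(11, Pow(-6, -1)) = Mul(11, Rational(-1, 6)) = Rational(-11, 6) ≈ -1.8333)
Function('n')(x, k) = Add(2, Mul(I, Pow(2, Rational(1, 2))), Mul(k, x)) (Function('n')(x, k) = Add(Mul(k, x), Add(2, Mul(I, Pow(2, Rational(1, 2))))) = Add(2, Mul(I, Pow(2, Rational(1, 2))), Mul(k, x)))
Mul(Add(15, Mul(-1, Function('X')(4, 5))), Function('n')(r, Function('I')(3))) = Mul(Add(15, Mul(-1, -3)), Add(2, Mul(I, Pow(2, Rational(1, 2))), Mul(3, Rational(-11, 6)))) = Mul(Add(15, 3), Add(2, Mul(I, Pow(2, Rational(1, 2))), Rational(-11, 2))) = Mul(18, Add(Rational(-7, 2), Mul(I, Pow(2, Rational(1, 2))))) = Add(-63, Mul(18, I, Pow(2, Rational(1, 2))))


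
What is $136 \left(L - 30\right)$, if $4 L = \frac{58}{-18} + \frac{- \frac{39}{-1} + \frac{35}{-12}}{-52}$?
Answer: $- \frac{3943507}{936} \approx -4213.1$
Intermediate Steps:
$L = - \frac{7331}{7488}$ ($L = \frac{\frac{58}{-18} + \frac{- \frac{39}{-1} + \frac{35}{-12}}{-52}}{4} = \frac{58 \left(- \frac{1}{18}\right) + \left(\left(-39\right) \left(-1\right) + 35 \left(- \frac{1}{12}\right)\right) \left(- \frac{1}{52}\right)}{4} = \frac{- \frac{29}{9} + \left(39 - \frac{35}{12}\right) \left(- \frac{1}{52}\right)}{4} = \frac{- \frac{29}{9} + \frac{433}{12} \left(- \frac{1}{52}\right)}{4} = \frac{- \frac{29}{9} - \frac{433}{624}}{4} = \frac{1}{4} \left(- \frac{7331}{1872}\right) = - \frac{7331}{7488} \approx -0.97903$)
$136 \left(L - 30\right) = 136 \left(- \frac{7331}{7488} - 30\right) = 136 \left(- \frac{231971}{7488}\right) = - \frac{3943507}{936}$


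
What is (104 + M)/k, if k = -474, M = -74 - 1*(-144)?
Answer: -29/79 ≈ -0.36709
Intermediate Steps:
M = 70 (M = -74 + 144 = 70)
(104 + M)/k = (104 + 70)/(-474) = 174*(-1/474) = -29/79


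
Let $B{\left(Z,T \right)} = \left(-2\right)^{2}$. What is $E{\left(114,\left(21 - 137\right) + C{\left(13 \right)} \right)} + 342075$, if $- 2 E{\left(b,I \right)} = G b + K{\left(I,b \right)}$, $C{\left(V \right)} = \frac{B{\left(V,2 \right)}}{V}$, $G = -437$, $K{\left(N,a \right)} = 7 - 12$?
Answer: $\frac{733973}{2} \approx 3.6699 \cdot 10^{5}$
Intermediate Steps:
$K{\left(N,a \right)} = -5$ ($K{\left(N,a \right)} = 7 - 12 = -5$)
$B{\left(Z,T \right)} = 4$
$C{\left(V \right)} = \frac{4}{V}$
$E{\left(b,I \right)} = \frac{5}{2} + \frac{437 b}{2}$ ($E{\left(b,I \right)} = - \frac{- 437 b - 5}{2} = - \frac{-5 - 437 b}{2} = \frac{5}{2} + \frac{437 b}{2}$)
$E{\left(114,\left(21 - 137\right) + C{\left(13 \right)} \right)} + 342075 = \left(\frac{5}{2} + \frac{437}{2} \cdot 114\right) + 342075 = \left(\frac{5}{2} + 24909\right) + 342075 = \frac{49823}{2} + 342075 = \frac{733973}{2}$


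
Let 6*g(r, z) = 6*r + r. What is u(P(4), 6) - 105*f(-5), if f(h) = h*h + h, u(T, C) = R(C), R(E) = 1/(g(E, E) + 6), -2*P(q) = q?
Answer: -27299/13 ≈ -2099.9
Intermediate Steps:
P(q) = -q/2
g(r, z) = 7*r/6 (g(r, z) = (6*r + r)/6 = (7*r)/6 = 7*r/6)
R(E) = 1/(6 + 7*E/6) (R(E) = 1/(7*E/6 + 6) = 1/(6 + 7*E/6))
u(T, C) = 6/(36 + 7*C)
f(h) = h + h² (f(h) = h² + h = h + h²)
u(P(4), 6) - 105*f(-5) = 6/(36 + 7*6) - (-525)*(1 - 5) = 6/(36 + 42) - (-525)*(-4) = 6/78 - 105*20 = 6*(1/78) - 2100 = 1/13 - 2100 = -27299/13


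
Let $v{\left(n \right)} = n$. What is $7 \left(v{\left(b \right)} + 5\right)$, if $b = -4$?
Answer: $7$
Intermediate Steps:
$7 \left(v{\left(b \right)} + 5\right) = 7 \left(-4 + 5\right) = 7 \cdot 1 = 7$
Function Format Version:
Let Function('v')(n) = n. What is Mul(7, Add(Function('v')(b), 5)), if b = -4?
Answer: 7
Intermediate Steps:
Mul(7, Add(Function('v')(b), 5)) = Mul(7, Add(-4, 5)) = Mul(7, 1) = 7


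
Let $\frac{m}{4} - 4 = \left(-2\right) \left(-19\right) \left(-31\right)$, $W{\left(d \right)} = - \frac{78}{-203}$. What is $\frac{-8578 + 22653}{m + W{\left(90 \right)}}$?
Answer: $- \frac{571445}{190642} \approx -2.9975$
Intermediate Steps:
$W{\left(d \right)} = \frac{78}{203}$ ($W{\left(d \right)} = \left(-78\right) \left(- \frac{1}{203}\right) = \frac{78}{203}$)
$m = -4696$ ($m = 16 + 4 \left(-2\right) \left(-19\right) \left(-31\right) = 16 + 4 \cdot 38 \left(-31\right) = 16 + 4 \left(-1178\right) = 16 - 4712 = -4696$)
$\frac{-8578 + 22653}{m + W{\left(90 \right)}} = \frac{-8578 + 22653}{-4696 + \frac{78}{203}} = \frac{14075}{- \frac{953210}{203}} = 14075 \left(- \frac{203}{953210}\right) = - \frac{571445}{190642}$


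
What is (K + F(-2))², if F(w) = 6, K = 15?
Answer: 441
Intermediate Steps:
(K + F(-2))² = (15 + 6)² = 21² = 441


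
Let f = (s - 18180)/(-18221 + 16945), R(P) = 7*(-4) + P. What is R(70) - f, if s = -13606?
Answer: 10903/638 ≈ 17.089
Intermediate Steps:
R(P) = -28 + P
f = 15893/638 (f = (-13606 - 18180)/(-18221 + 16945) = -31786/(-1276) = -31786*(-1/1276) = 15893/638 ≈ 24.911)
R(70) - f = (-28 + 70) - 1*15893/638 = 42 - 15893/638 = 10903/638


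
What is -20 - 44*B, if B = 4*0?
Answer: -20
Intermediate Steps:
B = 0
-20 - 44*B = -20 - 44*0 = -20 + 0 = -20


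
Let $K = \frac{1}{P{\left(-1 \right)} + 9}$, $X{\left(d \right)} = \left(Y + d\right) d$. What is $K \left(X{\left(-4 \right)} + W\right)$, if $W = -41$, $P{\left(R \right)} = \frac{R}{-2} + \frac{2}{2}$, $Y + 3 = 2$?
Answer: $-2$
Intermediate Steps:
$Y = -1$ ($Y = -3 + 2 = -1$)
$P{\left(R \right)} = 1 - \frac{R}{2}$ ($P{\left(R \right)} = R \left(- \frac{1}{2}\right) + 2 \cdot \frac{1}{2} = - \frac{R}{2} + 1 = 1 - \frac{R}{2}$)
$X{\left(d \right)} = d \left(-1 + d\right)$ ($X{\left(d \right)} = \left(-1 + d\right) d = d \left(-1 + d\right)$)
$K = \frac{2}{21}$ ($K = \frac{1}{\left(1 - - \frac{1}{2}\right) + 9} = \frac{1}{\left(1 + \frac{1}{2}\right) + 9} = \frac{1}{\frac{3}{2} + 9} = \frac{1}{\frac{21}{2}} = \frac{2}{21} \approx 0.095238$)
$K \left(X{\left(-4 \right)} + W\right) = \frac{2 \left(- 4 \left(-1 - 4\right) - 41\right)}{21} = \frac{2 \left(\left(-4\right) \left(-5\right) - 41\right)}{21} = \frac{2 \left(20 - 41\right)}{21} = \frac{2}{21} \left(-21\right) = -2$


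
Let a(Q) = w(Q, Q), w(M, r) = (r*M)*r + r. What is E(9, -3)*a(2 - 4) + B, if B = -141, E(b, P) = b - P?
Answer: -261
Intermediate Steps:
w(M, r) = r + M*r² (w(M, r) = (M*r)*r + r = M*r² + r = r + M*r²)
a(Q) = Q*(1 + Q²) (a(Q) = Q*(1 + Q*Q) = Q*(1 + Q²))
E(9, -3)*a(2 - 4) + B = (9 - 1*(-3))*((2 - 4) + (2 - 4)³) - 141 = (9 + 3)*(-2 + (-2)³) - 141 = 12*(-2 - 8) - 141 = 12*(-10) - 141 = -120 - 141 = -261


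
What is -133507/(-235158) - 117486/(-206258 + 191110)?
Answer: 48133339/5782749 ≈ 8.3236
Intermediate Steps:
-133507/(-235158) - 117486/(-206258 + 191110) = -133507*(-1/235158) - 117486/(-15148) = 12137/21378 - 117486*(-1/15148) = 12137/21378 + 58743/7574 = 48133339/5782749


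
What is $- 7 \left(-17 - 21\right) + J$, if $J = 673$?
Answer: $939$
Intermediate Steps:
$- 7 \left(-17 - 21\right) + J = - 7 \left(-17 - 21\right) + 673 = \left(-7\right) \left(-38\right) + 673 = 266 + 673 = 939$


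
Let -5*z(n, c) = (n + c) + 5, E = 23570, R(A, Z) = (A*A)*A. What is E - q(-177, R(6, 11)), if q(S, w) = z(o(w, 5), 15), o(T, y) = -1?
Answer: 117869/5 ≈ 23574.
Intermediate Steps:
R(A, Z) = A**3 (R(A, Z) = A**2*A = A**3)
z(n, c) = -1 - c/5 - n/5 (z(n, c) = -((n + c) + 5)/5 = -((c + n) + 5)/5 = -(5 + c + n)/5 = -1 - c/5 - n/5)
q(S, w) = -19/5 (q(S, w) = -1 - 1/5*15 - 1/5*(-1) = -1 - 3 + 1/5 = -19/5)
E - q(-177, R(6, 11)) = 23570 - 1*(-19/5) = 23570 + 19/5 = 117869/5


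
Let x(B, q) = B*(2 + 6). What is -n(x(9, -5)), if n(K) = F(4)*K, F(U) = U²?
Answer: -1152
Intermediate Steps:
x(B, q) = 8*B (x(B, q) = B*8 = 8*B)
n(K) = 16*K (n(K) = 4²*K = 16*K)
-n(x(9, -5)) = -16*8*9 = -16*72 = -1*1152 = -1152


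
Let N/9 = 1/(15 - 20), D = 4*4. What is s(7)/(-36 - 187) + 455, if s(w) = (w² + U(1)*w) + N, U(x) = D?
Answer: 506529/1115 ≈ 454.29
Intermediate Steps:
D = 16
U(x) = 16
N = -9/5 (N = 9/(15 - 20) = 9/(-5) = 9*(-⅕) = -9/5 ≈ -1.8000)
s(w) = -9/5 + w² + 16*w (s(w) = (w² + 16*w) - 9/5 = -9/5 + w² + 16*w)
s(7)/(-36 - 187) + 455 = (-9/5 + 7² + 16*7)/(-36 - 187) + 455 = (-9/5 + 49 + 112)/(-223) + 455 = -1/223*796/5 + 455 = -796/1115 + 455 = 506529/1115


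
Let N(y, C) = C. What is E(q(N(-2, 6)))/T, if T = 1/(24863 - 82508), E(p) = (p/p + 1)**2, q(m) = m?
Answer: -230580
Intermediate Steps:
E(p) = 4 (E(p) = (1 + 1)**2 = 2**2 = 4)
T = -1/57645 (T = 1/(-57645) = -1/57645 ≈ -1.7348e-5)
E(q(N(-2, 6)))/T = 4/(-1/57645) = 4*(-57645) = -230580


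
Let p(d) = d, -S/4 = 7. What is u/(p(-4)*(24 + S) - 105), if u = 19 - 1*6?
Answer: -13/89 ≈ -0.14607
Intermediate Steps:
S = -28 (S = -4*7 = -28)
u = 13 (u = 19 - 6 = 13)
u/(p(-4)*(24 + S) - 105) = 13/(-4*(24 - 28) - 105) = 13/(-4*(-4) - 105) = 13/(16 - 105) = 13/(-89) = -1/89*13 = -13/89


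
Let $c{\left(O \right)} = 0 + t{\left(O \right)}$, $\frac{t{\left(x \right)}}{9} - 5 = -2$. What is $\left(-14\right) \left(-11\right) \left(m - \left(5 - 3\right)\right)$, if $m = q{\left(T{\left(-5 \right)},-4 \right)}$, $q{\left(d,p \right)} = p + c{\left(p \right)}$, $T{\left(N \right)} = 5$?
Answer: $3234$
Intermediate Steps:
$t{\left(x \right)} = 27$ ($t{\left(x \right)} = 45 + 9 \left(-2\right) = 45 - 18 = 27$)
$c{\left(O \right)} = 27$ ($c{\left(O \right)} = 0 + 27 = 27$)
$q{\left(d,p \right)} = 27 + p$ ($q{\left(d,p \right)} = p + 27 = 27 + p$)
$m = 23$ ($m = 27 - 4 = 23$)
$\left(-14\right) \left(-11\right) \left(m - \left(5 - 3\right)\right) = \left(-14\right) \left(-11\right) \left(23 - \left(5 - 3\right)\right) = 154 \left(23 - 2\right) = 154 \cdot 21 = 3234$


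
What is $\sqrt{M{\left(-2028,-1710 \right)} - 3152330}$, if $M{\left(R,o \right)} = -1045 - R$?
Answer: $i \sqrt{3151347} \approx 1775.2 i$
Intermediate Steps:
$\sqrt{M{\left(-2028,-1710 \right)} - 3152330} = \sqrt{\left(-1045 - -2028\right) - 3152330} = \sqrt{\left(-1045 + 2028\right) - 3152330} = \sqrt{983 - 3152330} = \sqrt{-3151347} = i \sqrt{3151347}$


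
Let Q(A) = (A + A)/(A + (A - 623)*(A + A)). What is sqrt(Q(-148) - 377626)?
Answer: 2*I*sqrt(224185322597)/1541 ≈ 614.51*I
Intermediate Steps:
Q(A) = 2*A/(A + 2*A*(-623 + A)) (Q(A) = (2*A)/(A + (-623 + A)*(2*A)) = (2*A)/(A + 2*A*(-623 + A)) = 2*A/(A + 2*A*(-623 + A)))
sqrt(Q(-148) - 377626) = sqrt(2/(-1245 + 2*(-148)) - 377626) = sqrt(2/(-1245 - 296) - 377626) = sqrt(2/(-1541) - 377626) = sqrt(2*(-1/1541) - 377626) = sqrt(-2/1541 - 377626) = sqrt(-581921668/1541) = 2*I*sqrt(224185322597)/1541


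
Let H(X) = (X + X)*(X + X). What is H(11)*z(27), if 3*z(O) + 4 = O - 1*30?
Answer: -3388/3 ≈ -1129.3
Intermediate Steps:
z(O) = -34/3 + O/3 (z(O) = -4/3 + (O - 1*30)/3 = -4/3 + (O - 30)/3 = -4/3 + (-30 + O)/3 = -4/3 + (-10 + O/3) = -34/3 + O/3)
H(X) = 4*X² (H(X) = (2*X)*(2*X) = 4*X²)
H(11)*z(27) = (4*11²)*(-34/3 + (⅓)*27) = (4*121)*(-34/3 + 9) = 484*(-7/3) = -3388/3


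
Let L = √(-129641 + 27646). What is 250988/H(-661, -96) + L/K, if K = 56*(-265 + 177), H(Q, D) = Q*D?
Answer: 62747/15864 - I*√101995/4928 ≈ 3.9553 - 0.064807*I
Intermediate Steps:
H(Q, D) = D*Q
L = I*√101995 (L = √(-101995) = I*√101995 ≈ 319.37*I)
K = -4928 (K = 56*(-88) = -4928)
250988/H(-661, -96) + L/K = 250988/((-96*(-661))) + (I*√101995)/(-4928) = 250988/63456 + (I*√101995)*(-1/4928) = 250988*(1/63456) - I*√101995/4928 = 62747/15864 - I*√101995/4928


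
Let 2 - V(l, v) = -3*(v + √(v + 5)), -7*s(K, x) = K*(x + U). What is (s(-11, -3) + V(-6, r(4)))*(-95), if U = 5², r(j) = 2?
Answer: -28310/7 - 285*√7 ≈ -4798.3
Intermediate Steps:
U = 25
s(K, x) = -K*(25 + x)/7 (s(K, x) = -K*(x + 25)/7 = -K*(25 + x)/7)
V(l, v) = 2 + 3*v + 3*√(5 + v) (V(l, v) = 2 - (-3)*(v + √(v + 5)) = 2 - (-3)*(v + √(5 + v)) = 2 - (-3*v - 3*√(5 + v)) = 2 + (3*v + 3*√(5 + v)) = 2 + 3*v + 3*√(5 + v))
(s(-11, -3) + V(-6, r(4)))*(-95) = (-⅐*(-11)*(25 - 3) + (2 + 3*2 + 3*√(5 + 2)))*(-95) = (-⅐*(-11)*22 + (2 + 6 + 3*√7))*(-95) = (242/7 + (8 + 3*√7))*(-95) = (298/7 + 3*√7)*(-95) = -28310/7 - 285*√7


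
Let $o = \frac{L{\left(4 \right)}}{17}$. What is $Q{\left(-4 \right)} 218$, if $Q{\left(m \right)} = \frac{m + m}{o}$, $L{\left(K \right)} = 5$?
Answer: $- \frac{29648}{5} \approx -5929.6$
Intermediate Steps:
$o = \frac{5}{17} \approx 0.29412$
$Q{\left(m \right)} = \frac{34 m}{5}$ ($Q{\left(m \right)} = \frac{m + m}{\frac{5}{17}} = 2 m \frac{17}{5} = \frac{34 m}{5}$)
$Q{\left(-4 \right)} 218 = \frac{34}{5} \left(-4\right) 218 = \left(- \frac{136}{5}\right) 218 = - \frac{29648}{5}$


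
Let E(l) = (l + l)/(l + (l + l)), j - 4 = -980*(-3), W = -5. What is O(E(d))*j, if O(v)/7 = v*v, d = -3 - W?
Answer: 82432/9 ≈ 9159.1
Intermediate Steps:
d = 2 (d = -3 - 1*(-5) = -3 + 5 = 2)
j = 2944 (j = 4 - 980*(-3) = 4 + 2940 = 2944)
E(l) = ⅔ (E(l) = (2*l)/(l + 2*l) = (2*l)/((3*l)) = (2*l)*(1/(3*l)) = ⅔)
O(v) = 7*v² (O(v) = 7*(v*v) = 7*v²)
O(E(d))*j = (7*(⅔)²)*2944 = (7*(4/9))*2944 = (28/9)*2944 = 82432/9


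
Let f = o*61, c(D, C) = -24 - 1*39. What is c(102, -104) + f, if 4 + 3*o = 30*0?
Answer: -433/3 ≈ -144.33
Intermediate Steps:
o = -4/3 (o = -4/3 + (30*0)/3 = -4/3 + (⅓)*0 = -4/3 + 0 = -4/3 ≈ -1.3333)
c(D, C) = -63 (c(D, C) = -24 - 39 = -63)
f = -244/3 (f = -4/3*61 = -244/3 ≈ -81.333)
c(102, -104) + f = -63 - 244/3 = -433/3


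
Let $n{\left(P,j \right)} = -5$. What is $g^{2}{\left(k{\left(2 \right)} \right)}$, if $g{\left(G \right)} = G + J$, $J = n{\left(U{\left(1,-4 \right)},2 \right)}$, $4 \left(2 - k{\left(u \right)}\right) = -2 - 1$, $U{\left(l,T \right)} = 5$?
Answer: $\frac{81}{16} \approx 5.0625$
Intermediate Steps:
$k{\left(u \right)} = \frac{11}{4}$ ($k{\left(u \right)} = 2 - \frac{-2 - 1}{4} = 2 - - \frac{3}{4} = 2 + \frac{3}{4} = \frac{11}{4}$)
$J = -5$
$g{\left(G \right)} = -5 + G$ ($g{\left(G \right)} = G - 5 = -5 + G$)
$g^{2}{\left(k{\left(2 \right)} \right)} = \left(-5 + \frac{11}{4}\right)^{2} = \left(- \frac{9}{4}\right)^{2} = \frac{81}{16}$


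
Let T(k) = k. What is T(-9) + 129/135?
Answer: -362/45 ≈ -8.0444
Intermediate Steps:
T(-9) + 129/135 = -9 + 129/135 = -9 + (1/135)*129 = -9 + 43/45 = -362/45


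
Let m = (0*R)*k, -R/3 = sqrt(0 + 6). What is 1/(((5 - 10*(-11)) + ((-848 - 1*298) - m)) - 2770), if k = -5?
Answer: -1/3801 ≈ -0.00026309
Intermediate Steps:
R = -3*sqrt(6) (R = -3*sqrt(0 + 6) = -3*sqrt(6) ≈ -7.3485)
m = 0 (m = (0*(-3*sqrt(6)))*(-5) = 0*(-5) = 0)
1/(((5 - 10*(-11)) + ((-848 - 1*298) - m)) - 2770) = 1/(((5 - 10*(-11)) + ((-848 - 1*298) - 1*0)) - 2770) = 1/(((5 + 110) + ((-848 - 298) + 0)) - 2770) = 1/((115 + (-1146 + 0)) - 2770) = 1/((115 - 1146) - 2770) = 1/(-1031 - 2770) = 1/(-3801) = -1/3801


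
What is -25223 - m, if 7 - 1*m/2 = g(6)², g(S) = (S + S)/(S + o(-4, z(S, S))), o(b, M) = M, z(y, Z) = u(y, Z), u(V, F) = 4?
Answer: -630853/25 ≈ -25234.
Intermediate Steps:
z(y, Z) = 4
g(S) = 2*S/(4 + S) (g(S) = (S + S)/(S + 4) = (2*S)/(4 + S) = 2*S/(4 + S))
m = 278/25 (m = 14 - 2*144/(4 + 6)² = 14 - 2*(2*6/10)² = 14 - 2*(2*6*(⅒))² = 14 - 2*(6/5)² = 14 - 2*36/25 = 14 - 72/25 = 278/25 ≈ 11.120)
-25223 - m = -25223 - 1*278/25 = -25223 - 278/25 = -630853/25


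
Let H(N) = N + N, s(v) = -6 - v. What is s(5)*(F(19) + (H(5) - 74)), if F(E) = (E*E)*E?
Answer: -74745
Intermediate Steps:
H(N) = 2*N
F(E) = E³ (F(E) = E²*E = E³)
s(5)*(F(19) + (H(5) - 74)) = (-6 - 1*5)*(19³ + (2*5 - 74)) = (-6 - 5)*(6859 + (10 - 74)) = -11*(6859 - 64) = -11*6795 = -74745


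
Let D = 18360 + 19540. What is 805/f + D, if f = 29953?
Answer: 162174215/4279 ≈ 37900.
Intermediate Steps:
D = 37900
805/f + D = 805/29953 + 37900 = 805*(1/29953) + 37900 = 115/4279 + 37900 = 162174215/4279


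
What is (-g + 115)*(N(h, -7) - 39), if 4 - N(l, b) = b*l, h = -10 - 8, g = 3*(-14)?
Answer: -25277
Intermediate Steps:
g = -42
h = -18
N(l, b) = 4 - b*l
(-g + 115)*(N(h, -7) - 39) = (-1*(-42) + 115)*((4 - 1*(-7)*(-18)) - 39) = (42 + 115)*((4 - 126) - 39) = 157*(-122 - 39) = 157*(-161) = -25277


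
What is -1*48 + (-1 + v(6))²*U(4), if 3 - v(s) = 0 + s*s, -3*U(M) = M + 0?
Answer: -4768/3 ≈ -1589.3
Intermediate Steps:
U(M) = -M/3 (U(M) = -(M + 0)/3 = -M/3)
v(s) = 3 - s² (v(s) = 3 - (0 + s*s) = 3 - (0 + s²) = 3 - s²)
-1*48 + (-1 + v(6))²*U(4) = -1*48 + (-1 + (3 - 1*6²))²*(-⅓*4) = -48 + (-1 + (3 - 1*36))²*(-4/3) = -48 + (-1 + (3 - 36))²*(-4/3) = -48 + (-1 - 33)²*(-4/3) = -48 + (-34)²*(-4/3) = -48 + 1156*(-4/3) = -48 - 4624/3 = -4768/3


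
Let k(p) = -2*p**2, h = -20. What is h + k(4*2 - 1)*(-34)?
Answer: 3312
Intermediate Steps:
h + k(4*2 - 1)*(-34) = -20 - 2*(4*2 - 1)**2*(-34) = -20 - 2*(8 - 1)**2*(-34) = -20 - 2*7**2*(-34) = -20 - 2*49*(-34) = -20 - 98*(-34) = -20 + 3332 = 3312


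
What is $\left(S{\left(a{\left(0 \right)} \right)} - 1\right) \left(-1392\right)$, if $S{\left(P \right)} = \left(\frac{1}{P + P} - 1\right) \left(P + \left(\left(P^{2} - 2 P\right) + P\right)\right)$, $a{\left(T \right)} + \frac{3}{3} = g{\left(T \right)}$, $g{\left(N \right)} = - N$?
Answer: $3480$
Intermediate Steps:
$a{\left(T \right)} = -1 - T$
$S{\left(P \right)} = P^{2} \left(-1 + \frac{1}{2 P}\right)$ ($S{\left(P \right)} = \left(\frac{1}{2 P} - 1\right) \left(P + \left(P^{2} - P\right)\right) = \left(\frac{1}{2 P} - 1\right) P^{2} = \left(-1 + \frac{1}{2 P}\right) P^{2} = P^{2} \left(-1 + \frac{1}{2 P}\right)$)
$\left(S{\left(a{\left(0 \right)} \right)} - 1\right) \left(-1392\right) = \left(\left(-1 - 0\right) \left(\frac{1}{2} - \left(-1 - 0\right)\right) - 1\right) \left(-1392\right) = \left(\left(-1 + 0\right) \left(\frac{1}{2} - \left(-1 + 0\right)\right) - 1\right) \left(-1392\right) = \left(- (\frac{1}{2} - -1) - 1\right) \left(-1392\right) = \left(- (\frac{1}{2} + 1) - 1\right) \left(-1392\right) = \left(\left(-1\right) \frac{3}{2} - 1\right) \left(-1392\right) = \left(- \frac{3}{2} - 1\right) \left(-1392\right) = \left(- \frac{5}{2}\right) \left(-1392\right) = 3480$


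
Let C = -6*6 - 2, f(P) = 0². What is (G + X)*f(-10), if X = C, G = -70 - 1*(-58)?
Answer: 0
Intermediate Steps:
f(P) = 0
G = -12 (G = -70 + 58 = -12)
C = -38 (C = -36 - 2 = -38)
X = -38
(G + X)*f(-10) = (-12 - 38)*0 = -50*0 = 0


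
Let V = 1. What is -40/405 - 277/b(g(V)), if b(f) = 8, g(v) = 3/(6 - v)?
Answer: -22501/648 ≈ -34.724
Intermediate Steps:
-40/405 - 277/b(g(V)) = -40/405 - 277/8 = -40*1/405 - 277*1/8 = -8/81 - 277/8 = -22501/648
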